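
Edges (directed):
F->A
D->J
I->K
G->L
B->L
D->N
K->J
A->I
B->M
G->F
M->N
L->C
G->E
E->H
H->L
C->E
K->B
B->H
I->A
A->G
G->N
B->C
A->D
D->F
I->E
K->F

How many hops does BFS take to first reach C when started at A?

3

Level 0: A
Level 1: D, G, I
Level 2: E, F, J, K, L, N
Level 3: B, C, H
Level 4: M
C first appears at level 3.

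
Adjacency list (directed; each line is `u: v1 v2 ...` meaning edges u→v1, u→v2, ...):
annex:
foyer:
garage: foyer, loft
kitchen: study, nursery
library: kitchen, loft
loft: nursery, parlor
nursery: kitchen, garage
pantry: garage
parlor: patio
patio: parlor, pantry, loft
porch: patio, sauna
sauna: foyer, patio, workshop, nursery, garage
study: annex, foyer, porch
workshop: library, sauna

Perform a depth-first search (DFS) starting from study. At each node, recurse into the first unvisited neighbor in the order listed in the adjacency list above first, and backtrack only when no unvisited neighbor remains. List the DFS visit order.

Visit study
study → annex
study → foyer
study → porch
porch → patio
patio → parlor
patio → pantry
pantry → garage
garage → loft
loft → nursery
nursery → kitchen
porch → sauna
sauna → workshop
workshop → library

study → annex → foyer → porch → patio → parlor → pantry → garage → loft → nursery → kitchen → sauna → workshop → library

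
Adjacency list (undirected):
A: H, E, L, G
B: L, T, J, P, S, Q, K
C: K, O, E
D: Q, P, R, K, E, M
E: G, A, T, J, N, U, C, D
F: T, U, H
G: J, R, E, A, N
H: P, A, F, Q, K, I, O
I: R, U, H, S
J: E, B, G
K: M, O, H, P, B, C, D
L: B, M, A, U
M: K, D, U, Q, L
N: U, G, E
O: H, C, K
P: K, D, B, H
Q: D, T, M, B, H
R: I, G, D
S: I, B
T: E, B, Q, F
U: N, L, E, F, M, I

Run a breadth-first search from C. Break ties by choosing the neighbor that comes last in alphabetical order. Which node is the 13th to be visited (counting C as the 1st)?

J

Visit C; enqueue O, K, E → queue [O, K, E]
Visit O; enqueue H → queue [K, E, H]
Visit K; enqueue P, M, D, B → queue [E, H, P, M, D, B]
Visit E; enqueue U, T, N, J, G, A → queue [H, P, M, D, B, U, T, N, J, G, A]
Visit H; enqueue Q, I, F → queue [P, M, D, B, U, T, N, J, G, A, Q, I, F]
Visit P → queue [M, D, B, U, T, N, J, G, A, Q, I, F]
Visit M; enqueue L → queue [D, B, U, T, N, J, G, A, Q, I, F, L]
Visit D; enqueue R → queue [B, U, T, N, J, G, A, Q, I, F, L, R]
Visit B; enqueue S → queue [U, T, N, J, G, A, Q, I, F, L, R, S]
Visit U → queue [T, N, J, G, A, Q, I, F, L, R, S]
Visit T → queue [N, J, G, A, Q, I, F, L, R, S]
Visit N → queue [J, G, A, Q, I, F, L, R, S]
Visit J → queue [G, A, Q, I, F, L, R, S]
Visit G → queue [A, Q, I, F, L, R, S]
Visit A → queue [Q, I, F, L, R, S]
Visit Q → queue [I, F, L, R, S]
Visit I → queue [F, L, R, S]
Visit F → queue [L, R, S]
Visit L → queue [R, S]
Visit R → queue [S]
Visit S → queue []

Visit order: C, O, K, E, H, P, M, D, B, U, T, N, J, G, A, Q, I, F, L, R, S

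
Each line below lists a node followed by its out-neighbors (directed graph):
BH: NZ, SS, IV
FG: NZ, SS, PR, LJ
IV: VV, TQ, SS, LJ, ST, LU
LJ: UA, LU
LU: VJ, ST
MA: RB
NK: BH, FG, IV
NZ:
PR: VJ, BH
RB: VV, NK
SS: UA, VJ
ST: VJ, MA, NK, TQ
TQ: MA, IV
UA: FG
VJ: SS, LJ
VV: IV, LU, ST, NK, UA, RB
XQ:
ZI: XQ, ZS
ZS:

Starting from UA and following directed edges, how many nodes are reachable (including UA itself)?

16

BFS from UA visits: UA, FG, SS, PR, NZ, LJ, VJ, BH, LU, IV, ST, VV, TQ, NK, MA, RB
Reachable nodes: 16 of 19 total.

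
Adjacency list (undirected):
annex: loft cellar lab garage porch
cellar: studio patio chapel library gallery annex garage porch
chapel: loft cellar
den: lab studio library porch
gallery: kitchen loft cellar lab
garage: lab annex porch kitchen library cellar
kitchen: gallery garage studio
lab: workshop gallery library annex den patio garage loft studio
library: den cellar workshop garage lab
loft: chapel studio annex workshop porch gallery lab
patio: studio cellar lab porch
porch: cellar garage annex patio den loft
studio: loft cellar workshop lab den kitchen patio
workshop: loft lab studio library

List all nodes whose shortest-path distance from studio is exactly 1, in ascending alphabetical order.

Level 0: studio
Level 1: cellar, den, kitchen, lab, loft, patio, workshop
Level 2: annex, chapel, gallery, garage, library, porch

cellar, den, kitchen, lab, loft, patio, workshop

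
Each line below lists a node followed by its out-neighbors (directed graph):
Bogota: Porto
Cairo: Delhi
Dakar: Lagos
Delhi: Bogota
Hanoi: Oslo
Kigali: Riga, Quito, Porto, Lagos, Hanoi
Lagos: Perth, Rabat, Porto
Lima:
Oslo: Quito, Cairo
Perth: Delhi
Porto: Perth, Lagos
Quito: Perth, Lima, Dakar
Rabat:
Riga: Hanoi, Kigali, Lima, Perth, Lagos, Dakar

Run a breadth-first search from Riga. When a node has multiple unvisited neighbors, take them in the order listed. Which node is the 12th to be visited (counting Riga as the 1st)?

Rabat

Visit Riga; enqueue Hanoi, Kigali, Lima, Perth, Lagos, Dakar → queue [Hanoi, Kigali, Lima, Perth, Lagos, Dakar]
Visit Hanoi; enqueue Oslo → queue [Kigali, Lima, Perth, Lagos, Dakar, Oslo]
Visit Kigali; enqueue Quito, Porto → queue [Lima, Perth, Lagos, Dakar, Oslo, Quito, Porto]
Visit Lima → queue [Perth, Lagos, Dakar, Oslo, Quito, Porto]
Visit Perth; enqueue Delhi → queue [Lagos, Dakar, Oslo, Quito, Porto, Delhi]
Visit Lagos; enqueue Rabat → queue [Dakar, Oslo, Quito, Porto, Delhi, Rabat]
Visit Dakar → queue [Oslo, Quito, Porto, Delhi, Rabat]
Visit Oslo; enqueue Cairo → queue [Quito, Porto, Delhi, Rabat, Cairo]
Visit Quito → queue [Porto, Delhi, Rabat, Cairo]
Visit Porto → queue [Delhi, Rabat, Cairo]
Visit Delhi; enqueue Bogota → queue [Rabat, Cairo, Bogota]
Visit Rabat → queue [Cairo, Bogota]
Visit Cairo → queue [Bogota]
Visit Bogota → queue []

Visit order: Riga, Hanoi, Kigali, Lima, Perth, Lagos, Dakar, Oslo, Quito, Porto, Delhi, Rabat, Cairo, Bogota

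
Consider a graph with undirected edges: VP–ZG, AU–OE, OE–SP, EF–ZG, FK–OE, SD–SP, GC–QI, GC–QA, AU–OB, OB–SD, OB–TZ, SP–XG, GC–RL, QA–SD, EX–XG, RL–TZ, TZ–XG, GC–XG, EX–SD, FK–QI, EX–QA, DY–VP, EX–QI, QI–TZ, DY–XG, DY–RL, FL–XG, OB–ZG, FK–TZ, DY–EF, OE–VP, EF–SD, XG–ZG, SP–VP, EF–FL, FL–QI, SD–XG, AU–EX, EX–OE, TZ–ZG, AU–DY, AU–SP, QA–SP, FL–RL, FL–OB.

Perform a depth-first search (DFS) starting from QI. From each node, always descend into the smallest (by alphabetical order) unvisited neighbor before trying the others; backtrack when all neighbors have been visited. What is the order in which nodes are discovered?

QI, EX, AU, DY, EF, FL, OB, SD, QA, GC, RL, TZ, FK, OE, SP, VP, ZG, XG

Visit QI
QI → EX
EX → AU
AU → DY
DY → EF
EF → FL
FL → OB
OB → SD
SD → QA
QA → GC
GC → RL
RL → TZ
TZ → FK
FK → OE
OE → SP
SP → VP
VP → ZG
ZG → XG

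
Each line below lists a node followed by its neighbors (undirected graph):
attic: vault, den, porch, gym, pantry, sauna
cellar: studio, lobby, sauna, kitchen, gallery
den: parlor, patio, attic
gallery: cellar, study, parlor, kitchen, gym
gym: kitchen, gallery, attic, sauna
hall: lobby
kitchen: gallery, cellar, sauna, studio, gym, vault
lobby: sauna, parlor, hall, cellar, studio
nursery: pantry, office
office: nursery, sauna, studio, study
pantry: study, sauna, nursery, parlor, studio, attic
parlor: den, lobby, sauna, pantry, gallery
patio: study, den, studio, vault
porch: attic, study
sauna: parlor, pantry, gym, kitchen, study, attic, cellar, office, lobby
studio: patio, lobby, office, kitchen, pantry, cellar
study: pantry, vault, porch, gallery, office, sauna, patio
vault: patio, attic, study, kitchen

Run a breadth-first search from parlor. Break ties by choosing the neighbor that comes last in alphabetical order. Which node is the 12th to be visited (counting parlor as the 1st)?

Visit parlor; enqueue sauna, pantry, lobby, gallery, den → queue [sauna, pantry, lobby, gallery, den]
Visit sauna; enqueue study, office, kitchen, gym, cellar, attic → queue [pantry, lobby, gallery, den, study, office, kitchen, gym, cellar, attic]
Visit pantry; enqueue studio, nursery → queue [lobby, gallery, den, study, office, kitchen, gym, cellar, attic, studio, nursery]
Visit lobby; enqueue hall → queue [gallery, den, study, office, kitchen, gym, cellar, attic, studio, nursery, hall]
Visit gallery → queue [den, study, office, kitchen, gym, cellar, attic, studio, nursery, hall]
Visit den; enqueue patio → queue [study, office, kitchen, gym, cellar, attic, studio, nursery, hall, patio]
Visit study; enqueue vault, porch → queue [office, kitchen, gym, cellar, attic, studio, nursery, hall, patio, vault, porch]
Visit office → queue [kitchen, gym, cellar, attic, studio, nursery, hall, patio, vault, porch]
Visit kitchen → queue [gym, cellar, attic, studio, nursery, hall, patio, vault, porch]
Visit gym → queue [cellar, attic, studio, nursery, hall, patio, vault, porch]
Visit cellar → queue [attic, studio, nursery, hall, patio, vault, porch]
Visit attic → queue [studio, nursery, hall, patio, vault, porch]
Visit studio → queue [nursery, hall, patio, vault, porch]
Visit nursery → queue [hall, patio, vault, porch]
Visit hall → queue [patio, vault, porch]
Visit patio → queue [vault, porch]
Visit vault → queue [porch]
Visit porch → queue []

Visit order: parlor, sauna, pantry, lobby, gallery, den, study, office, kitchen, gym, cellar, attic, studio, nursery, hall, patio, vault, porch

attic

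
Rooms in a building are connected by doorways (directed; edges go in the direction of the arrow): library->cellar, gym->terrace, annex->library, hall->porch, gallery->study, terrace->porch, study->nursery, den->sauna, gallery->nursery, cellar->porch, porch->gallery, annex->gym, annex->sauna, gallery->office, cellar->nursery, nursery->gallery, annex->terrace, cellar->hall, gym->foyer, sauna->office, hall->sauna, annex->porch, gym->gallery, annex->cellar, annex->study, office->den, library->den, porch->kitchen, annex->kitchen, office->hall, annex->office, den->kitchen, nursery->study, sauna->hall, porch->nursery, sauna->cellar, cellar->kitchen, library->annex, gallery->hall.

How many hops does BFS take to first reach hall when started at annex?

Level 0: annex
Level 1: cellar, gym, kitchen, library, office, porch, sauna, study, terrace
Level 2: den, foyer, gallery, hall, nursery
hall first appears at level 2.

2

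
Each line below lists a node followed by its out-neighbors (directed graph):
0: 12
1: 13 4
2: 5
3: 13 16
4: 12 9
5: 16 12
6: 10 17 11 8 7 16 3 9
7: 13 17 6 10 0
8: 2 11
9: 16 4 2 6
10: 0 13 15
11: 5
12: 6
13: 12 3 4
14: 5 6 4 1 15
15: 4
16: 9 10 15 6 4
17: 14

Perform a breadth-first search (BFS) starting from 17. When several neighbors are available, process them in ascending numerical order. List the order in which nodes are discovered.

Visit 17; enqueue 14 → queue [14]
Visit 14; enqueue 1, 4, 5, 6, 15 → queue [1, 4, 5, 6, 15]
Visit 1; enqueue 13 → queue [4, 5, 6, 15, 13]
Visit 4; enqueue 9, 12 → queue [5, 6, 15, 13, 9, 12]
Visit 5; enqueue 16 → queue [6, 15, 13, 9, 12, 16]
Visit 6; enqueue 3, 7, 8, 10, 11 → queue [15, 13, 9, 12, 16, 3, 7, 8, 10, 11]
Visit 15 → queue [13, 9, 12, 16, 3, 7, 8, 10, 11]
Visit 13 → queue [9, 12, 16, 3, 7, 8, 10, 11]
Visit 9; enqueue 2 → queue [12, 16, 3, 7, 8, 10, 11, 2]
Visit 12 → queue [16, 3, 7, 8, 10, 11, 2]
Visit 16 → queue [3, 7, 8, 10, 11, 2]
Visit 3 → queue [7, 8, 10, 11, 2]
Visit 7; enqueue 0 → queue [8, 10, 11, 2, 0]
Visit 8 → queue [10, 11, 2, 0]
Visit 10 → queue [11, 2, 0]
Visit 11 → queue [2, 0]
Visit 2 → queue [0]
Visit 0 → queue []

17 -> 14 -> 1 -> 4 -> 5 -> 6 -> 15 -> 13 -> 9 -> 12 -> 16 -> 3 -> 7 -> 8 -> 10 -> 11 -> 2 -> 0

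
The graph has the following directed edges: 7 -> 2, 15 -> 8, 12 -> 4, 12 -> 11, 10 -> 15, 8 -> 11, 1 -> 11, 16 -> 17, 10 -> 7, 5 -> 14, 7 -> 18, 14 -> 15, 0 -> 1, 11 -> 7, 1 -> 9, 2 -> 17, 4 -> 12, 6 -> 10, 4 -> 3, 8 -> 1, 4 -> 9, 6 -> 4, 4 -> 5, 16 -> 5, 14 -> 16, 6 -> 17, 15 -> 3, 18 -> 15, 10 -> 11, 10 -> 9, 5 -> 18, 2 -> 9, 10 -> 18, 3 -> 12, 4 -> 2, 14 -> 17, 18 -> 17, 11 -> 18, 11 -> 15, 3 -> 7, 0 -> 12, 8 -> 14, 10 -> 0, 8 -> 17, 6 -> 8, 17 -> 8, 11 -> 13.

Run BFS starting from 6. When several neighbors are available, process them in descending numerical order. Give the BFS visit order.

Visit 6; enqueue 17, 10, 8, 4 → queue [17, 10, 8, 4]
Visit 17 → queue [10, 8, 4]
Visit 10; enqueue 18, 15, 11, 9, 7, 0 → queue [8, 4, 18, 15, 11, 9, 7, 0]
Visit 8; enqueue 14, 1 → queue [4, 18, 15, 11, 9, 7, 0, 14, 1]
Visit 4; enqueue 12, 5, 3, 2 → queue [18, 15, 11, 9, 7, 0, 14, 1, 12, 5, 3, 2]
Visit 18 → queue [15, 11, 9, 7, 0, 14, 1, 12, 5, 3, 2]
Visit 15 → queue [11, 9, 7, 0, 14, 1, 12, 5, 3, 2]
Visit 11; enqueue 13 → queue [9, 7, 0, 14, 1, 12, 5, 3, 2, 13]
Visit 9 → queue [7, 0, 14, 1, 12, 5, 3, 2, 13]
Visit 7 → queue [0, 14, 1, 12, 5, 3, 2, 13]
Visit 0 → queue [14, 1, 12, 5, 3, 2, 13]
Visit 14; enqueue 16 → queue [1, 12, 5, 3, 2, 13, 16]
Visit 1 → queue [12, 5, 3, 2, 13, 16]
Visit 12 → queue [5, 3, 2, 13, 16]
Visit 5 → queue [3, 2, 13, 16]
Visit 3 → queue [2, 13, 16]
Visit 2 → queue [13, 16]
Visit 13 → queue [16]
Visit 16 → queue []

6 -> 17 -> 10 -> 8 -> 4 -> 18 -> 15 -> 11 -> 9 -> 7 -> 0 -> 14 -> 1 -> 12 -> 5 -> 3 -> 2 -> 13 -> 16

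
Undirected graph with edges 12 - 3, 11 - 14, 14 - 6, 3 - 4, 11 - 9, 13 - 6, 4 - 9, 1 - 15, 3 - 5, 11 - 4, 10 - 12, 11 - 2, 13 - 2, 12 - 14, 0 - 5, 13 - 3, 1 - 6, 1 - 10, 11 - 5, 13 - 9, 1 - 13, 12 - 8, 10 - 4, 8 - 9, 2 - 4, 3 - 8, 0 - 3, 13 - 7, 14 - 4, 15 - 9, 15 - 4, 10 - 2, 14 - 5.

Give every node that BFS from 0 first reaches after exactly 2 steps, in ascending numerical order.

4, 8, 11, 12, 13, 14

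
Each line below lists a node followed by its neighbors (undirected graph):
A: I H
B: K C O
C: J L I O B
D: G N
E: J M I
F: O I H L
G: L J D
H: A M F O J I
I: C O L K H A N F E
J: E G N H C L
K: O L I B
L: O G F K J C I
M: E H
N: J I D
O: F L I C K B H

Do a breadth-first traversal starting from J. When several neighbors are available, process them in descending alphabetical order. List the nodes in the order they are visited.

Visit J; enqueue N, L, H, G, E, C → queue [N, L, H, G, E, C]
Visit N; enqueue I, D → queue [L, H, G, E, C, I, D]
Visit L; enqueue O, K, F → queue [H, G, E, C, I, D, O, K, F]
Visit H; enqueue M, A → queue [G, E, C, I, D, O, K, F, M, A]
Visit G → queue [E, C, I, D, O, K, F, M, A]
Visit E → queue [C, I, D, O, K, F, M, A]
Visit C; enqueue B → queue [I, D, O, K, F, M, A, B]
Visit I → queue [D, O, K, F, M, A, B]
Visit D → queue [O, K, F, M, A, B]
Visit O → queue [K, F, M, A, B]
Visit K → queue [F, M, A, B]
Visit F → queue [M, A, B]
Visit M → queue [A, B]
Visit A → queue [B]
Visit B → queue []

J, N, L, H, G, E, C, I, D, O, K, F, M, A, B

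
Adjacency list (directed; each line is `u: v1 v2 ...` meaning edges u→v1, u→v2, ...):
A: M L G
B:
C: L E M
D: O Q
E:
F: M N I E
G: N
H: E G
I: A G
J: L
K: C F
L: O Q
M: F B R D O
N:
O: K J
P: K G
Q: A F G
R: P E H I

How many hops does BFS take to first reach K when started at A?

Level 0: A
Level 1: G, L, M
Level 2: B, D, F, N, O, Q, R
Level 3: E, H, I, J, K, P
Level 4: C
K first appears at level 3.

3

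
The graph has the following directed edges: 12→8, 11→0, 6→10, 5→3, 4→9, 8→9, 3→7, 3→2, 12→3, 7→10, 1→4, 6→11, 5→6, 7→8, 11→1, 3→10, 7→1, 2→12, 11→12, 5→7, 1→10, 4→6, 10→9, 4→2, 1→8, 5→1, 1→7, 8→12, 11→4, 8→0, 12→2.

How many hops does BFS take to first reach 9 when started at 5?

Level 0: 5
Level 1: 1, 3, 6, 7
Level 2: 2, 4, 8, 10, 11
Level 3: 0, 9, 12
9 first appears at level 3.

3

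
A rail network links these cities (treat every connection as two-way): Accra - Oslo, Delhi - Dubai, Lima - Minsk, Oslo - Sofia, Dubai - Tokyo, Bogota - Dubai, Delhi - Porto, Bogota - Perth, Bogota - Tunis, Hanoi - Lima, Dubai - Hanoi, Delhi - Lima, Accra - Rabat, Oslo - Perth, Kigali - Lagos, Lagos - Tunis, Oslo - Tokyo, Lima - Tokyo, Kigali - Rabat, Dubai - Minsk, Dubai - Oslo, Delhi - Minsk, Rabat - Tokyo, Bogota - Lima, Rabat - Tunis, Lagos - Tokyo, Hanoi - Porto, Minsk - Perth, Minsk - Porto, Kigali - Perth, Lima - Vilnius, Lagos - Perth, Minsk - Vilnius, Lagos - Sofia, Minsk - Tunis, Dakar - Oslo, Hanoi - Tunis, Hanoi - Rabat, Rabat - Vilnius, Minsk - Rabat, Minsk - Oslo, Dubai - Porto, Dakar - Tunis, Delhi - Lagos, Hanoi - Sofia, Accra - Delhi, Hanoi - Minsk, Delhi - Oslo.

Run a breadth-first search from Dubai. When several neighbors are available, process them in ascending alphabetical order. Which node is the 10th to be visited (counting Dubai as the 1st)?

Visit Dubai; enqueue Bogota, Delhi, Hanoi, Minsk, Oslo, Porto, Tokyo → queue [Bogota, Delhi, Hanoi, Minsk, Oslo, Porto, Tokyo]
Visit Bogota; enqueue Lima, Perth, Tunis → queue [Delhi, Hanoi, Minsk, Oslo, Porto, Tokyo, Lima, Perth, Tunis]
Visit Delhi; enqueue Accra, Lagos → queue [Hanoi, Minsk, Oslo, Porto, Tokyo, Lima, Perth, Tunis, Accra, Lagos]
Visit Hanoi; enqueue Rabat, Sofia → queue [Minsk, Oslo, Porto, Tokyo, Lima, Perth, Tunis, Accra, Lagos, Rabat, Sofia]
Visit Minsk; enqueue Vilnius → queue [Oslo, Porto, Tokyo, Lima, Perth, Tunis, Accra, Lagos, Rabat, Sofia, Vilnius]
Visit Oslo; enqueue Dakar → queue [Porto, Tokyo, Lima, Perth, Tunis, Accra, Lagos, Rabat, Sofia, Vilnius, Dakar]
Visit Porto → queue [Tokyo, Lima, Perth, Tunis, Accra, Lagos, Rabat, Sofia, Vilnius, Dakar]
Visit Tokyo → queue [Lima, Perth, Tunis, Accra, Lagos, Rabat, Sofia, Vilnius, Dakar]
Visit Lima → queue [Perth, Tunis, Accra, Lagos, Rabat, Sofia, Vilnius, Dakar]
Visit Perth; enqueue Kigali → queue [Tunis, Accra, Lagos, Rabat, Sofia, Vilnius, Dakar, Kigali]
Visit Tunis → queue [Accra, Lagos, Rabat, Sofia, Vilnius, Dakar, Kigali]
Visit Accra → queue [Lagos, Rabat, Sofia, Vilnius, Dakar, Kigali]
Visit Lagos → queue [Rabat, Sofia, Vilnius, Dakar, Kigali]
Visit Rabat → queue [Sofia, Vilnius, Dakar, Kigali]
Visit Sofia → queue [Vilnius, Dakar, Kigali]
Visit Vilnius → queue [Dakar, Kigali]
Visit Dakar → queue [Kigali]
Visit Kigali → queue []

Visit order: Dubai, Bogota, Delhi, Hanoi, Minsk, Oslo, Porto, Tokyo, Lima, Perth, Tunis, Accra, Lagos, Rabat, Sofia, Vilnius, Dakar, Kigali

Perth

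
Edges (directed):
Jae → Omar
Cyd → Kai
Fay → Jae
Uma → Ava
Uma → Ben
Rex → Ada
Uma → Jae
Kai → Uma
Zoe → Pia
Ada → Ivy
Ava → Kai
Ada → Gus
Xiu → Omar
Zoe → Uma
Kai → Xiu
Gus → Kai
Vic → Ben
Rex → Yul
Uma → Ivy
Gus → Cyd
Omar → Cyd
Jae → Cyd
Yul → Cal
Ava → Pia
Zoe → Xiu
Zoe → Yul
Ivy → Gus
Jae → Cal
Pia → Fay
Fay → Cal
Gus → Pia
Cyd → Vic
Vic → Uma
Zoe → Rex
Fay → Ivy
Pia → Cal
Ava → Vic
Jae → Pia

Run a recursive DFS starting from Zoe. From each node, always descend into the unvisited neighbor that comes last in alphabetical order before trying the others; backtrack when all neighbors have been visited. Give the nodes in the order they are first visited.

Zoe, Yul, Cal, Xiu, Omar, Cyd, Vic, Uma, Jae, Pia, Fay, Ivy, Gus, Kai, Ben, Ava, Rex, Ada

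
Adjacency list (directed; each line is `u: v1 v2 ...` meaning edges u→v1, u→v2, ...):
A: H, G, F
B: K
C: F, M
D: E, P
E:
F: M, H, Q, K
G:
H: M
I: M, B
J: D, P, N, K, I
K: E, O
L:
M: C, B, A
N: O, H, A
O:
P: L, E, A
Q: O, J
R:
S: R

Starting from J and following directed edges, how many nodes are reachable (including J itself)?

BFS from J visits: J, D, P, N, K, I, E, L, A, O, H, M, B, G, F, C, Q
Reachable nodes: 17 of 19 total.

17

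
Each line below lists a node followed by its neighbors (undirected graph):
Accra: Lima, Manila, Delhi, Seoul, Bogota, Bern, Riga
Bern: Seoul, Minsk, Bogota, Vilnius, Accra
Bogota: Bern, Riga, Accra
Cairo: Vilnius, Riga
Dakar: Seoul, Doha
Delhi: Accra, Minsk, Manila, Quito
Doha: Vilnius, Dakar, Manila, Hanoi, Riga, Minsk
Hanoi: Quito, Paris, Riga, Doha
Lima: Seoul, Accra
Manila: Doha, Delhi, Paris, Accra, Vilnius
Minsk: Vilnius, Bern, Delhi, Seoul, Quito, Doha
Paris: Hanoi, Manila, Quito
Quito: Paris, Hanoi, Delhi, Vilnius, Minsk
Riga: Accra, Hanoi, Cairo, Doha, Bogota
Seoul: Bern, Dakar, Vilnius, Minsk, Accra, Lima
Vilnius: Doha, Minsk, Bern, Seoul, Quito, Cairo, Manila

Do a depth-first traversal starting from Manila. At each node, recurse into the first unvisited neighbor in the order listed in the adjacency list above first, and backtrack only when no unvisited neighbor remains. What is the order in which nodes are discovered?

Manila Doha Vilnius Minsk Bern Seoul Dakar Accra Lima Delhi Quito Paris Hanoi Riga Cairo Bogota

Visit Manila
Manila → Doha
Doha → Vilnius
Vilnius → Minsk
Minsk → Bern
Bern → Seoul
Seoul → Dakar
Seoul → Accra
Accra → Lima
Accra → Delhi
Delhi → Quito
Quito → Paris
Paris → Hanoi
Hanoi → Riga
Riga → Cairo
Riga → Bogota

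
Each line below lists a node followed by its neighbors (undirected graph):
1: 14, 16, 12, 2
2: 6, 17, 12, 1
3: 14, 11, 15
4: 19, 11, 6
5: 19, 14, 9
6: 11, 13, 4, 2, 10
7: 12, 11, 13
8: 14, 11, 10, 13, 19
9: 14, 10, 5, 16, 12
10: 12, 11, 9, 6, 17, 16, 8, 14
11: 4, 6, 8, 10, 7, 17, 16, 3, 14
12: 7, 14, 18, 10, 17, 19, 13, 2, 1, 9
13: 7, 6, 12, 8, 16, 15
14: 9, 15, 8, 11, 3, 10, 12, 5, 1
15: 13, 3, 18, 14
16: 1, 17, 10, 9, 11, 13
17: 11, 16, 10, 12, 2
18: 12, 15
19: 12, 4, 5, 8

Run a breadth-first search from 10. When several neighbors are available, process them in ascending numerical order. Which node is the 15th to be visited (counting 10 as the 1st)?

3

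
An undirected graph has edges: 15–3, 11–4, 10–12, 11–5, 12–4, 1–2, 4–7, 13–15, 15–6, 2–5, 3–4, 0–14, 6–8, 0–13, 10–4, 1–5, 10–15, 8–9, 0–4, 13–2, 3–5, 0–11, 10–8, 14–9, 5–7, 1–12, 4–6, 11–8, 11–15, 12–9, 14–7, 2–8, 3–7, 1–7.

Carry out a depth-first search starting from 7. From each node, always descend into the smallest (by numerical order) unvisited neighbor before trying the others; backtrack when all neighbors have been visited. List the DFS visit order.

Visit 7
7 → 1
1 → 2
2 → 5
5 → 3
3 → 4
4 → 0
0 → 11
11 → 8
8 → 6
6 → 15
15 → 10
10 → 12
12 → 9
9 → 14
15 → 13

7, 1, 2, 5, 3, 4, 0, 11, 8, 6, 15, 10, 12, 9, 14, 13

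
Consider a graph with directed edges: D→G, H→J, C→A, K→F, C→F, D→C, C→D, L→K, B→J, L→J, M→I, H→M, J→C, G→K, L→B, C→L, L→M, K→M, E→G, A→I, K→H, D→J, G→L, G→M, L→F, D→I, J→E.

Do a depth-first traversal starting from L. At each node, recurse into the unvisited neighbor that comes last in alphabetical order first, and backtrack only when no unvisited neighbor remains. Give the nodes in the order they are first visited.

Visit L
L → M
M → I
L → K
K → H
H → J
J → E
E → G
J → C
C → F
C → D
C → A
L → B

L, M, I, K, H, J, E, G, C, F, D, A, B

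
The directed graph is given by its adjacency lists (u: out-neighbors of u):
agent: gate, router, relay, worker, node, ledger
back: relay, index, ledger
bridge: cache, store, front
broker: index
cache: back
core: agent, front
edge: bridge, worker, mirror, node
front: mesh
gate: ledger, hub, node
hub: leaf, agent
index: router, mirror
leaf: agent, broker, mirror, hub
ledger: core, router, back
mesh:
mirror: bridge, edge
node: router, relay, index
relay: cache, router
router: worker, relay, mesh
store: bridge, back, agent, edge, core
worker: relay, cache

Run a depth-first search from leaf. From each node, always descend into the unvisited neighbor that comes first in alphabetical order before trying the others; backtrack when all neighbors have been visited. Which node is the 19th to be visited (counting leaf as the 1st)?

Visit leaf
leaf → agent
agent → gate
gate → hub
gate → ledger
ledger → back
back → index
index → mirror
mirror → bridge
bridge → cache
bridge → front
front → mesh
bridge → store
store → core
store → edge
edge → node
node → relay
relay → router
router → worker
leaf → broker

Visit order: leaf, agent, gate, hub, ledger, back, index, mirror, bridge, cache, front, mesh, store, core, edge, node, relay, router, worker, broker

worker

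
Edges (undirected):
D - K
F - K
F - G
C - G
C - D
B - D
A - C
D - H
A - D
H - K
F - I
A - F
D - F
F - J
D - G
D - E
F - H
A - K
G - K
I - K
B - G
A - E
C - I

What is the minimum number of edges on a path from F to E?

2

Level 0: F
Level 1: A, D, G, H, I, J, K
Level 2: B, C, E
E first appears at level 2.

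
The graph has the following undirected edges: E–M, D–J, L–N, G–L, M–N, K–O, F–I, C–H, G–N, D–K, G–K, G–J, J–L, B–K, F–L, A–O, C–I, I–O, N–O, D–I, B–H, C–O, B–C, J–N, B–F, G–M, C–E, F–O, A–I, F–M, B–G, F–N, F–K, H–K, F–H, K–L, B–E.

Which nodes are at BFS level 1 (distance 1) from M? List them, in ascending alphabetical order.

Level 0: M
Level 1: E, F, G, N
Level 2: B, C, H, I, J, K, L, O
Level 3: A, D

E, F, G, N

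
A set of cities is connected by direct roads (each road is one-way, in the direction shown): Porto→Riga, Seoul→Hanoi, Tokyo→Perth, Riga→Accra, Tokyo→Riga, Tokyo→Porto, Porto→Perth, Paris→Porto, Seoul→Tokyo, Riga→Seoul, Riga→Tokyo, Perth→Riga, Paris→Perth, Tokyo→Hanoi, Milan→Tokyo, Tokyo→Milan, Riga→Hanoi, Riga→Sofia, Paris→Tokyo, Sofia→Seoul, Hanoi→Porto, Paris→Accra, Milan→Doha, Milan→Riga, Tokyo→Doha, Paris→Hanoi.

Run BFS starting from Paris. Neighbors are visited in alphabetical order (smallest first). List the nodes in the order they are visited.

Paris → Accra → Hanoi → Perth → Porto → Tokyo → Riga → Doha → Milan → Seoul → Sofia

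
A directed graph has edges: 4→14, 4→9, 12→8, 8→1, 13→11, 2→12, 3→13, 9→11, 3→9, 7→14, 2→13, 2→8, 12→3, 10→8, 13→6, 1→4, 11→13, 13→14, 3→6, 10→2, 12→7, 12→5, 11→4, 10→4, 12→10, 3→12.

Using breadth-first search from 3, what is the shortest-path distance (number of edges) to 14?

Level 0: 3
Level 1: 6, 9, 12, 13
Level 2: 5, 7, 8, 10, 11, 14
Level 3: 1, 2, 4
14 first appears at level 2.

2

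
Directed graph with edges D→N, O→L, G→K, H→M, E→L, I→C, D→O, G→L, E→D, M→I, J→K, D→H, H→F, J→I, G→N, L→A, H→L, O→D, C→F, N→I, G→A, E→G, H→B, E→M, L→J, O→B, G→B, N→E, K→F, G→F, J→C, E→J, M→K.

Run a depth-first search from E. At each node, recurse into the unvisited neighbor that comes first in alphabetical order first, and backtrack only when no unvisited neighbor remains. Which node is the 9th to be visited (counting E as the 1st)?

C

Visit E
E → D
D → H
H → B
H → F
H → L
L → A
L → J
J → C
J → I
J → K
H → M
D → N
D → O
E → G

Visit order: E, D, H, B, F, L, A, J, C, I, K, M, N, O, G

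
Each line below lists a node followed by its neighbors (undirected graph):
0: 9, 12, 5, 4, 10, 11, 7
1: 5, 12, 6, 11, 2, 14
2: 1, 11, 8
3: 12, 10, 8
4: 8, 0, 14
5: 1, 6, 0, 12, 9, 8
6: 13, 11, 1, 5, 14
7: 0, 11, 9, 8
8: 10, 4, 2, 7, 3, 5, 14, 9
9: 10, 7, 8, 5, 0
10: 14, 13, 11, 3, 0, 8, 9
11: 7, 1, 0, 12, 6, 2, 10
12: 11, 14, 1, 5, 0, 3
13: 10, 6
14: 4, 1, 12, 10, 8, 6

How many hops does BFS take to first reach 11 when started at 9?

2

Level 0: 9
Level 1: 0, 5, 7, 8, 10
Level 2: 1, 2, 3, 4, 6, 11, 12, 13, 14
11 first appears at level 2.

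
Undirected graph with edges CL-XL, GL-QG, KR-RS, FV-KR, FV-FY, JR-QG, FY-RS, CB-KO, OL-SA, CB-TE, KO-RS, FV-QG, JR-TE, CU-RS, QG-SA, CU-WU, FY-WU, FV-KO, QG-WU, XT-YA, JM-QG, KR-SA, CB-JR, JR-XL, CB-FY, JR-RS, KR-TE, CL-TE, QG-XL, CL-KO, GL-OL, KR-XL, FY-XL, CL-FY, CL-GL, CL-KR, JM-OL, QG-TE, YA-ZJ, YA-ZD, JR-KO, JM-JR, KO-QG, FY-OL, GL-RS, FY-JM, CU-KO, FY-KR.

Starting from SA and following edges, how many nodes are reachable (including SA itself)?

17

BFS from SA visits: SA, KR, OL, QG, CL, FV, FY, RS, TE, XL, GL, JM, JR, KO, WU, CB, CU
Reachable nodes: 17 of 21 total.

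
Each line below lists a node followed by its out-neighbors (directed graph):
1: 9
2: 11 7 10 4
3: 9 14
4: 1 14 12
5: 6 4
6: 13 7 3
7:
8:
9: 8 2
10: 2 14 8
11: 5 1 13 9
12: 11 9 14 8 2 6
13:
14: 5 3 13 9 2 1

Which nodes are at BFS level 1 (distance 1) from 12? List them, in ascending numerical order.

2, 6, 8, 9, 11, 14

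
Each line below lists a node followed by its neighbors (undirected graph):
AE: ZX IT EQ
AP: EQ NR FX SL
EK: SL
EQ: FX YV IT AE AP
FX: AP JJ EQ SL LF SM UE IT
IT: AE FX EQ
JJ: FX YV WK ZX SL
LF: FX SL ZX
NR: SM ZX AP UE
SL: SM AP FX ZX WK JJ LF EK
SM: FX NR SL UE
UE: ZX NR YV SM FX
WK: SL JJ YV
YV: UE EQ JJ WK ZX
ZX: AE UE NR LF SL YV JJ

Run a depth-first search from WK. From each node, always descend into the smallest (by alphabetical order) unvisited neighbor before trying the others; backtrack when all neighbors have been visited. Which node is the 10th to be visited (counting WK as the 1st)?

Visit WK
WK → JJ
JJ → FX
FX → AP
AP → EQ
EQ → AE
AE → IT
AE → ZX
ZX → LF
LF → SL
SL → EK
SL → SM
SM → NR
NR → UE
UE → YV

Visit order: WK, JJ, FX, AP, EQ, AE, IT, ZX, LF, SL, EK, SM, NR, UE, YV

SL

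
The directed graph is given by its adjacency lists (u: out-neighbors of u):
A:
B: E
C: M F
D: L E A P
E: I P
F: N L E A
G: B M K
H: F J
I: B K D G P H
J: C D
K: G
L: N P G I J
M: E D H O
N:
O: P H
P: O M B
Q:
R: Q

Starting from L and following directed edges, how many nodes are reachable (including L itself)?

BFS from L visits: L, N, P, G, I, J, O, M, B, K, D, H, C, E, A, F
Reachable nodes: 16 of 18 total.

16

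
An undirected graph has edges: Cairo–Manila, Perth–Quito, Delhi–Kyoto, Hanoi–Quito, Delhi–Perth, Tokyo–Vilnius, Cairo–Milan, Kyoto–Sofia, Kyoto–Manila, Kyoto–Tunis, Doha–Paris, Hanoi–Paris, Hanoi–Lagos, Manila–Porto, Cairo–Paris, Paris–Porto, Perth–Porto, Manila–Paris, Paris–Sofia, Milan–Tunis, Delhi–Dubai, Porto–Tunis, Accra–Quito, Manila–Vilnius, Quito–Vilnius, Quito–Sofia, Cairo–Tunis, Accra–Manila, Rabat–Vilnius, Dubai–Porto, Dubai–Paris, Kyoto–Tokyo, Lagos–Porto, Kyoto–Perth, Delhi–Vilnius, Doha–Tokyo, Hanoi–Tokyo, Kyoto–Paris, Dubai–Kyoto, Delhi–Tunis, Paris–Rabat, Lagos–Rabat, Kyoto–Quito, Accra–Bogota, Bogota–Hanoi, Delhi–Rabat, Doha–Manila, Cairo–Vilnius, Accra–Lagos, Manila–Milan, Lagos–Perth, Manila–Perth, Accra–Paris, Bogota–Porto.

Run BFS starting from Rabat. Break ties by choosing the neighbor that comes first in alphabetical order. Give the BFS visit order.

Rabat, Delhi, Lagos, Paris, Vilnius, Dubai, Kyoto, Perth, Tunis, Accra, Hanoi, Porto, Cairo, Doha, Manila, Sofia, Quito, Tokyo, Milan, Bogota

Visit Rabat; enqueue Delhi, Lagos, Paris, Vilnius → queue [Delhi, Lagos, Paris, Vilnius]
Visit Delhi; enqueue Dubai, Kyoto, Perth, Tunis → queue [Lagos, Paris, Vilnius, Dubai, Kyoto, Perth, Tunis]
Visit Lagos; enqueue Accra, Hanoi, Porto → queue [Paris, Vilnius, Dubai, Kyoto, Perth, Tunis, Accra, Hanoi, Porto]
Visit Paris; enqueue Cairo, Doha, Manila, Sofia → queue [Vilnius, Dubai, Kyoto, Perth, Tunis, Accra, Hanoi, Porto, Cairo, Doha, Manila, Sofia]
Visit Vilnius; enqueue Quito, Tokyo → queue [Dubai, Kyoto, Perth, Tunis, Accra, Hanoi, Porto, Cairo, Doha, Manila, Sofia, Quito, Tokyo]
Visit Dubai → queue [Kyoto, Perth, Tunis, Accra, Hanoi, Porto, Cairo, Doha, Manila, Sofia, Quito, Tokyo]
Visit Kyoto → queue [Perth, Tunis, Accra, Hanoi, Porto, Cairo, Doha, Manila, Sofia, Quito, Tokyo]
Visit Perth → queue [Tunis, Accra, Hanoi, Porto, Cairo, Doha, Manila, Sofia, Quito, Tokyo]
Visit Tunis; enqueue Milan → queue [Accra, Hanoi, Porto, Cairo, Doha, Manila, Sofia, Quito, Tokyo, Milan]
Visit Accra; enqueue Bogota → queue [Hanoi, Porto, Cairo, Doha, Manila, Sofia, Quito, Tokyo, Milan, Bogota]
Visit Hanoi → queue [Porto, Cairo, Doha, Manila, Sofia, Quito, Tokyo, Milan, Bogota]
Visit Porto → queue [Cairo, Doha, Manila, Sofia, Quito, Tokyo, Milan, Bogota]
Visit Cairo → queue [Doha, Manila, Sofia, Quito, Tokyo, Milan, Bogota]
Visit Doha → queue [Manila, Sofia, Quito, Tokyo, Milan, Bogota]
Visit Manila → queue [Sofia, Quito, Tokyo, Milan, Bogota]
Visit Sofia → queue [Quito, Tokyo, Milan, Bogota]
Visit Quito → queue [Tokyo, Milan, Bogota]
Visit Tokyo → queue [Milan, Bogota]
Visit Milan → queue [Bogota]
Visit Bogota → queue []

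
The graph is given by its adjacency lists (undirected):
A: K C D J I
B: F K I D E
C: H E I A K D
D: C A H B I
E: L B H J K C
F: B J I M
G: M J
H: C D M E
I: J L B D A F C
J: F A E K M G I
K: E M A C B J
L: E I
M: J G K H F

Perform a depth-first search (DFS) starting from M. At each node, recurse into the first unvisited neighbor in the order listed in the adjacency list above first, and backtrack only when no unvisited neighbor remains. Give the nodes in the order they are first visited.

Visit M
M → J
J → F
F → B
B → K
K → E
E → L
L → I
I → D
D → C
C → H
C → A
J → G

M, J, F, B, K, E, L, I, D, C, H, A, G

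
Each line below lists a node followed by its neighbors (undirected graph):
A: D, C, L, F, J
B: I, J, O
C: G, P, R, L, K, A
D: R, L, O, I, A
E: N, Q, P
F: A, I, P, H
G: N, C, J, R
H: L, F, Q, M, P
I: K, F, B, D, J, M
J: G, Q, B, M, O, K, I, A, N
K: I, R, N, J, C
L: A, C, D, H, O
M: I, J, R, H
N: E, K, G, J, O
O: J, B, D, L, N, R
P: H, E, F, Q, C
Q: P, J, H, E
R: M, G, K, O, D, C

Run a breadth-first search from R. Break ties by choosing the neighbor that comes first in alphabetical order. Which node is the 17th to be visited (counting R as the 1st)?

Visit R; enqueue C, D, G, K, M, O → queue [C, D, G, K, M, O]
Visit C; enqueue A, L, P → queue [D, G, K, M, O, A, L, P]
Visit D; enqueue I → queue [G, K, M, O, A, L, P, I]
Visit G; enqueue J, N → queue [K, M, O, A, L, P, I, J, N]
Visit K → queue [M, O, A, L, P, I, J, N]
Visit M; enqueue H → queue [O, A, L, P, I, J, N, H]
Visit O; enqueue B → queue [A, L, P, I, J, N, H, B]
Visit A; enqueue F → queue [L, P, I, J, N, H, B, F]
Visit L → queue [P, I, J, N, H, B, F]
Visit P; enqueue E, Q → queue [I, J, N, H, B, F, E, Q]
Visit I → queue [J, N, H, B, F, E, Q]
Visit J → queue [N, H, B, F, E, Q]
Visit N → queue [H, B, F, E, Q]
Visit H → queue [B, F, E, Q]
Visit B → queue [F, E, Q]
Visit F → queue [E, Q]
Visit E → queue [Q]
Visit Q → queue []

Visit order: R, C, D, G, K, M, O, A, L, P, I, J, N, H, B, F, E, Q

E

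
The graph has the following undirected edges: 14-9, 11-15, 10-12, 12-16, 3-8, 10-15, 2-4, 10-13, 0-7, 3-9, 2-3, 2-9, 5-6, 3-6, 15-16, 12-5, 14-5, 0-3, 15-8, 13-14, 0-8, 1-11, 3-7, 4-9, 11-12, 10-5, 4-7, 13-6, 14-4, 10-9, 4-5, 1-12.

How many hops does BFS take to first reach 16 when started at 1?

2

Level 0: 1
Level 1: 11, 12
Level 2: 5, 10, 15, 16
Level 3: 4, 6, 8, 9, 13, 14
Level 4: 0, 2, 3, 7
16 first appears at level 2.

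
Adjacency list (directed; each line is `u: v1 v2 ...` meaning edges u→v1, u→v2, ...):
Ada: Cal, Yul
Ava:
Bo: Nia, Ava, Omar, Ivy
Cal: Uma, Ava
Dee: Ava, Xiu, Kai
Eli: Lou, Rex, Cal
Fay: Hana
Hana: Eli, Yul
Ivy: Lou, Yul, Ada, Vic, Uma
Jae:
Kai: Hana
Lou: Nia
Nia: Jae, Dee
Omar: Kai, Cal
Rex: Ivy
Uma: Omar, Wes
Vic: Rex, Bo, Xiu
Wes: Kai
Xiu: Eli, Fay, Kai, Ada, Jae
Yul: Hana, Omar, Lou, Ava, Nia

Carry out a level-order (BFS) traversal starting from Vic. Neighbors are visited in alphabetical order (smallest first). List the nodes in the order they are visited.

Vic, Bo, Rex, Xiu, Ava, Ivy, Nia, Omar, Ada, Eli, Fay, Jae, Kai, Lou, Uma, Yul, Dee, Cal, Hana, Wes

Visit Vic; enqueue Bo, Rex, Xiu → queue [Bo, Rex, Xiu]
Visit Bo; enqueue Ava, Ivy, Nia, Omar → queue [Rex, Xiu, Ava, Ivy, Nia, Omar]
Visit Rex → queue [Xiu, Ava, Ivy, Nia, Omar]
Visit Xiu; enqueue Ada, Eli, Fay, Jae, Kai → queue [Ava, Ivy, Nia, Omar, Ada, Eli, Fay, Jae, Kai]
Visit Ava → queue [Ivy, Nia, Omar, Ada, Eli, Fay, Jae, Kai]
Visit Ivy; enqueue Lou, Uma, Yul → queue [Nia, Omar, Ada, Eli, Fay, Jae, Kai, Lou, Uma, Yul]
Visit Nia; enqueue Dee → queue [Omar, Ada, Eli, Fay, Jae, Kai, Lou, Uma, Yul, Dee]
Visit Omar; enqueue Cal → queue [Ada, Eli, Fay, Jae, Kai, Lou, Uma, Yul, Dee, Cal]
Visit Ada → queue [Eli, Fay, Jae, Kai, Lou, Uma, Yul, Dee, Cal]
Visit Eli → queue [Fay, Jae, Kai, Lou, Uma, Yul, Dee, Cal]
Visit Fay; enqueue Hana → queue [Jae, Kai, Lou, Uma, Yul, Dee, Cal, Hana]
Visit Jae → queue [Kai, Lou, Uma, Yul, Dee, Cal, Hana]
Visit Kai → queue [Lou, Uma, Yul, Dee, Cal, Hana]
Visit Lou → queue [Uma, Yul, Dee, Cal, Hana]
Visit Uma; enqueue Wes → queue [Yul, Dee, Cal, Hana, Wes]
Visit Yul → queue [Dee, Cal, Hana, Wes]
Visit Dee → queue [Cal, Hana, Wes]
Visit Cal → queue [Hana, Wes]
Visit Hana → queue [Wes]
Visit Wes → queue []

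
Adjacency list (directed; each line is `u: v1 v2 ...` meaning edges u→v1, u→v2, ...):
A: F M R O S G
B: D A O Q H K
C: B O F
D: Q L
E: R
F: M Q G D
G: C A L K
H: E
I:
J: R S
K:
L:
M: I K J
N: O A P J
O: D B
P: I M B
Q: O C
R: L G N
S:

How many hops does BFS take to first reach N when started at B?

Level 0: B
Level 1: A, D, H, K, O, Q
Level 2: C, E, F, G, L, M, R, S
Level 3: I, J, N
Level 4: P
N first appears at level 3.

3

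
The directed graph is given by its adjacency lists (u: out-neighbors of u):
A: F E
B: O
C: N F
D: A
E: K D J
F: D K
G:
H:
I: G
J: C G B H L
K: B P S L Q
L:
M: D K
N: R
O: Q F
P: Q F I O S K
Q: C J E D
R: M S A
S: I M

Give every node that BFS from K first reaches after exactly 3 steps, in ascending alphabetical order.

A, G, H, N

Level 0: K
Level 1: B, L, P, Q, S
Level 2: C, D, E, F, I, J, M, O
Level 3: A, G, H, N
Level 4: R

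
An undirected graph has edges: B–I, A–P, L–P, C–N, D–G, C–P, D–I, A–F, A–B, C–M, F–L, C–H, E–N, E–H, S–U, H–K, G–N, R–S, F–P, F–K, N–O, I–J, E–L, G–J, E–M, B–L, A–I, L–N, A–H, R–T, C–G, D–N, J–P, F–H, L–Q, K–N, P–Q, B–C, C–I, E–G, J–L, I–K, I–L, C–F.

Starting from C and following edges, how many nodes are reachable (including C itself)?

17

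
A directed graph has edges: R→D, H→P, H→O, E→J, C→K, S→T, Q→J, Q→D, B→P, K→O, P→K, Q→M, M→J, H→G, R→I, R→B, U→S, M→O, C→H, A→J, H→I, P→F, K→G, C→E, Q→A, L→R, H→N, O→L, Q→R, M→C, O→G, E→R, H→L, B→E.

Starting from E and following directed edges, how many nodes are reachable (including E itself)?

12

BFS from E visits: E, J, R, B, D, I, P, F, K, G, O, L
Reachable nodes: 12 of 21 total.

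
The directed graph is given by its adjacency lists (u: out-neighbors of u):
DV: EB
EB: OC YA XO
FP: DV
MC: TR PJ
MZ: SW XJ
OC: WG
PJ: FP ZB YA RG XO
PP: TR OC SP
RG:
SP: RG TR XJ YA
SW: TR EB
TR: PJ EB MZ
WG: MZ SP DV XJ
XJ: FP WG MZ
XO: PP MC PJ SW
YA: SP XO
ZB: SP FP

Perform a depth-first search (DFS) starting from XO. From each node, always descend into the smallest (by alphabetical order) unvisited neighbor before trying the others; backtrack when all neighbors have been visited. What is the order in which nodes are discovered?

Visit XO
XO → MC
MC → PJ
PJ → FP
FP → DV
DV → EB
EB → OC
OC → WG
WG → MZ
MZ → SW
SW → TR
MZ → XJ
WG → SP
SP → RG
SP → YA
PJ → ZB
XO → PP

XO -> MC -> PJ -> FP -> DV -> EB -> OC -> WG -> MZ -> SW -> TR -> XJ -> SP -> RG -> YA -> ZB -> PP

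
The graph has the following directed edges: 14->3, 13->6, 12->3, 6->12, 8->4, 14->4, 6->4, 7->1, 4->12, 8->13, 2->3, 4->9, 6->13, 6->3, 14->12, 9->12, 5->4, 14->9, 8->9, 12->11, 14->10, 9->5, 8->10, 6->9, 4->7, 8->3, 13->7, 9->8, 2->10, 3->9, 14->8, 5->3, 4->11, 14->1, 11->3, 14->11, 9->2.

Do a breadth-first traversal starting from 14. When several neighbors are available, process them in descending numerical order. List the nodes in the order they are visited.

Visit 14; enqueue 12, 11, 10, 9, 8, 4, 3, 1 → queue [12, 11, 10, 9, 8, 4, 3, 1]
Visit 12 → queue [11, 10, 9, 8, 4, 3, 1]
Visit 11 → queue [10, 9, 8, 4, 3, 1]
Visit 10 → queue [9, 8, 4, 3, 1]
Visit 9; enqueue 5, 2 → queue [8, 4, 3, 1, 5, 2]
Visit 8; enqueue 13 → queue [4, 3, 1, 5, 2, 13]
Visit 4; enqueue 7 → queue [3, 1, 5, 2, 13, 7]
Visit 3 → queue [1, 5, 2, 13, 7]
Visit 1 → queue [5, 2, 13, 7]
Visit 5 → queue [2, 13, 7]
Visit 2 → queue [13, 7]
Visit 13; enqueue 6 → queue [7, 6]
Visit 7 → queue [6]
Visit 6 → queue []

14 -> 12 -> 11 -> 10 -> 9 -> 8 -> 4 -> 3 -> 1 -> 5 -> 2 -> 13 -> 7 -> 6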